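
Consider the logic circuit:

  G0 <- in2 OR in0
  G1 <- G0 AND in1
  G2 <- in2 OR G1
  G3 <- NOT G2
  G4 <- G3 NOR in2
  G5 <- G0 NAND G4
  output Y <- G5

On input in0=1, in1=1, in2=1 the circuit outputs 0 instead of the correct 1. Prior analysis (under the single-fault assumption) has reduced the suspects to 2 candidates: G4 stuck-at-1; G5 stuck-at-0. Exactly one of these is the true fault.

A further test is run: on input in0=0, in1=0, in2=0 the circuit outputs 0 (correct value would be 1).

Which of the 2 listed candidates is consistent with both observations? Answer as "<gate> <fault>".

Evaluate each candidate on input in0=0, in1=0, in2=0:
  G4 stuck-at-1: G0=0, G1=0, G2=0, G3=1, G4=1 [stuck-at-1], G5=1 → 1 — eliminated
  G5 stuck-at-0: G0=0, G1=0, G2=0, G3=1, G4=0, G5=0 [stuck-at-0] → 0 — matches
Only G5 stuck-at-0 reproduces the observed 0.

G5 stuck-at-0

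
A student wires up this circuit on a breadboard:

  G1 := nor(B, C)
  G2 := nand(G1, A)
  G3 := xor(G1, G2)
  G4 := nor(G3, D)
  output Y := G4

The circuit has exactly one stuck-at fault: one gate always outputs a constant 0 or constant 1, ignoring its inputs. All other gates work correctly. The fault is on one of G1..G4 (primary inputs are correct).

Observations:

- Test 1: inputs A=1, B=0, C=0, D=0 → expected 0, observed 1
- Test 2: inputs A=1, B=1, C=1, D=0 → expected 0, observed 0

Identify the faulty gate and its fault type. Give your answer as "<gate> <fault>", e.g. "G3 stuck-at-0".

Fault-free values for test 1 (A=1, B=0, C=0, D=0): G1=1, G2=0, G3=1, G4=0, giving Y=0. Observed 1.
Test 1: faults giving observed 1 are {G2 stuck-at-1, G3 stuck-at-0, G4 stuck-at-1}.
Test 2 (A=1, B=1, C=1, D=0): fault-free G1=0, G2=1, G3=1, G4=0 → 0; observed 0. Eliminates G3 stuck-at-0, G4 stuck-at-1.
Only G2 stuck-at-1 is consistent with every test.

G2 stuck-at-1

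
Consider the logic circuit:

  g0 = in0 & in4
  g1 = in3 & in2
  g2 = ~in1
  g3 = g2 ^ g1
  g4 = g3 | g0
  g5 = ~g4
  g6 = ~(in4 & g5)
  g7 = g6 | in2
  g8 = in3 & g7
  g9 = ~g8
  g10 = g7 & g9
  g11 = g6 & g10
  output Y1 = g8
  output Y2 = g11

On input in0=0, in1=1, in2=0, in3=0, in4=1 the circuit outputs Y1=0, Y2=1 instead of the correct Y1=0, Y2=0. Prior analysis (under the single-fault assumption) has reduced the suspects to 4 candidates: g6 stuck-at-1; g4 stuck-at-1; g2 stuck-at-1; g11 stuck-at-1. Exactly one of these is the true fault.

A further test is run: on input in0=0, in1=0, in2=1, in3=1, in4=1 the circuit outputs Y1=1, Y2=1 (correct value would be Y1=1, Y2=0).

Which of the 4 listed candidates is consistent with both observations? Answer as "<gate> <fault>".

Evaluate each candidate on input in0=0, in1=0, in2=1, in3=1, in4=1:
  g6 stuck-at-1: g0=0, g1=1, g2=1, g3=0, g4=0, g5=1, g6=1 [stuck-at-1], g7=1, g8=1, g9=0, g10=0, g11=0 → Y1=1, Y2=0 — eliminated
  g4 stuck-at-1: g0=0, g1=1, g2=1, g3=0, g4=1 [stuck-at-1], g5=0, g6=1, g7=1, g8=1, g9=0, g10=0, g11=0 → Y1=1, Y2=0 — eliminated
  g2 stuck-at-1: g0=0, g1=1, g2=1 [stuck-at-1], g3=0, g4=0, g5=1, g6=0, g7=1, g8=1, g9=0, g10=0, g11=0 → Y1=1, Y2=0 — eliminated
  g11 stuck-at-1: g0=0, g1=1, g2=1, g3=0, g4=0, g5=1, g6=0, g7=1, g8=1, g9=0, g10=0, g11=1 [stuck-at-1] → Y1=1, Y2=1 — matches
Only g11 stuck-at-1 reproduces the observed Y1=1, Y2=1.

g11 stuck-at-1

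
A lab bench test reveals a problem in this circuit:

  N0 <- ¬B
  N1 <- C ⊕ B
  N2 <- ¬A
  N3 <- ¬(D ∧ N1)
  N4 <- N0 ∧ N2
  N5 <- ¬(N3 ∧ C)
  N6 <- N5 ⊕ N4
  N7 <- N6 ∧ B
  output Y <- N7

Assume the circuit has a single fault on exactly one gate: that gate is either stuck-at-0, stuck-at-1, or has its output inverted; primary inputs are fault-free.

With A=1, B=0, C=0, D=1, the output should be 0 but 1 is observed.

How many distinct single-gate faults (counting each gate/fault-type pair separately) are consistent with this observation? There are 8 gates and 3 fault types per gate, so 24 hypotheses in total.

Fault-free: N0=1, N1=0, N2=0, N3=1, N4=0, N5=1, N6=1, N7=0 → 0. Observed 1.
  N0: none of the 3 fault types match ✗
  N1: none of the 3 fault types match ✗
  N2: none of the 3 fault types match ✗
  N3: none of the 3 fault types match ✗
  N4: none of the 3 fault types match ✗
  N5: none of the 3 fault types match ✗
  N6: none of the 3 fault types match ✗
  N7: stuck-at-1, inverted output ✓; others ✗
Consistent faults: {N7 stuck-at-1, N7 inverted output} — 2 in all.

2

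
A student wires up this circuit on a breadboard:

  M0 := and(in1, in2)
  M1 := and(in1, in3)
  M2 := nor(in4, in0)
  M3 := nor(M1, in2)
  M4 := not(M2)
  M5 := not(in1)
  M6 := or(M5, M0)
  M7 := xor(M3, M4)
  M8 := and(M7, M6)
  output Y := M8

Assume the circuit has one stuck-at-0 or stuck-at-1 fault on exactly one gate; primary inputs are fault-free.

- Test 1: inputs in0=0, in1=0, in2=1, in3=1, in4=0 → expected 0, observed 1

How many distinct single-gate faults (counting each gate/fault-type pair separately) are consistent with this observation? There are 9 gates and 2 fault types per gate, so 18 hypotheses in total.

Fault-free: M0=0, M1=0, M2=1, M3=0, M4=0, M5=1, M6=1, M7=0, M8=0 → 0. Observed 1.
  M0: none of the 2 fault types match ✗
  M1: none of the 2 fault types match ✗
  M2: stuck-at-0 ✓; others ✗
  M3: stuck-at-1 ✓; others ✗
  M4: stuck-at-1 ✓; others ✗
  M5: none of the 2 fault types match ✗
  M6: none of the 2 fault types match ✗
  M7: stuck-at-1 ✓; others ✗
  M8: stuck-at-1 ✓; others ✗
Consistent faults: {M2 stuck-at-0, M3 stuck-at-1, M4 stuck-at-1, M7 stuck-at-1, M8 stuck-at-1} — 5 in all.

5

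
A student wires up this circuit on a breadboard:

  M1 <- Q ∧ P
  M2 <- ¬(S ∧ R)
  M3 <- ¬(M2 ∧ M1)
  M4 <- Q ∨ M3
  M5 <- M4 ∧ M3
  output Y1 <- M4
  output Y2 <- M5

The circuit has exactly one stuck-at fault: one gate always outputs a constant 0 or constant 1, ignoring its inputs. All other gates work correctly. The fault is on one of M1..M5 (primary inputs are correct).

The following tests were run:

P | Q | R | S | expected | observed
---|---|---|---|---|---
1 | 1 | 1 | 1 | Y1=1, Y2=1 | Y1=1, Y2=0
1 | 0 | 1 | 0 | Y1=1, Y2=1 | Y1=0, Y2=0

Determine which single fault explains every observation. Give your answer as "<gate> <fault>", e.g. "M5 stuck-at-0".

M3 stuck-at-0

Fault-free values for test 1 (P=1, Q=1, R=1, S=1): M1=1, M2=0, M3=1, M4=1, M5=1, giving Y1=1, Y2=1. Observed Y1=1, Y2=0.
Test 1: faults giving observed Y1=1, Y2=0 are {M2 stuck-at-1, M3 stuck-at-0, M5 stuck-at-0}.
Test 2 (P=1, Q=0, R=1, S=0): fault-free M1=0, M2=1, M3=1, M4=1, M5=1 → Y1=1, Y2=1; observed Y1=0, Y2=0. Eliminates M2 stuck-at-1, M5 stuck-at-0.
Only M3 stuck-at-0 is consistent with every test.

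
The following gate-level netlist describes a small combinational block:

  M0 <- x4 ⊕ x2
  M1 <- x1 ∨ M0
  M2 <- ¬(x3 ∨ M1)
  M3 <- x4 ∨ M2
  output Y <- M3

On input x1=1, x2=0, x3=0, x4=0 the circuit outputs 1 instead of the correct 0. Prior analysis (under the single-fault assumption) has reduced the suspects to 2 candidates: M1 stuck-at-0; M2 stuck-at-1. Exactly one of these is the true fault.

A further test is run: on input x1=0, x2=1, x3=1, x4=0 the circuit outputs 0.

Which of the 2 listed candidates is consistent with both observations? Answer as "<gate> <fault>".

M1 stuck-at-0

Evaluate each candidate on input x1=0, x2=1, x3=1, x4=0:
  M1 stuck-at-0: M0=1, M1=0 [stuck-at-0], M2=0, M3=0 → 0 — matches
  M2 stuck-at-1: M0=1, M1=1, M2=1 [stuck-at-1], M3=1 → 1 — eliminated
Only M1 stuck-at-0 reproduces the observed 0.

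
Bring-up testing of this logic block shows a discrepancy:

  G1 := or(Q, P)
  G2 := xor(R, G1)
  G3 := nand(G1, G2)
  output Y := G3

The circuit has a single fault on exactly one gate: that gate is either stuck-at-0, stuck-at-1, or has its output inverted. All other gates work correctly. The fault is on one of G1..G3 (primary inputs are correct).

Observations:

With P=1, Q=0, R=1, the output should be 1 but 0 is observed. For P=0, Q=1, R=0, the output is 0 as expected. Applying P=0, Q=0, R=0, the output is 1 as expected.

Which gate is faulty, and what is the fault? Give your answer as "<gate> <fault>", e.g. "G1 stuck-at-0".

G2 stuck-at-1

Fault-free values for test 1 (P=1, Q=0, R=1): G1=1, G2=0, G3=1, giving Y=1. Observed 0.
Test 1: faults giving observed 0 are {G2 stuck-at-1, G2 inverted output, G3 stuck-at-0, G3 inverted output}.
Test 2 (P=0, Q=1, R=0): fault-free G1=1, G2=1, G3=0 → 0; observed 0. Eliminates G2 inverted output, G3 inverted output.
Test 3 (P=0, Q=0, R=0): fault-free G1=0, G2=0, G3=1 → 1; observed 1. Eliminates G3 stuck-at-0.
Only G2 stuck-at-1 is consistent with every test.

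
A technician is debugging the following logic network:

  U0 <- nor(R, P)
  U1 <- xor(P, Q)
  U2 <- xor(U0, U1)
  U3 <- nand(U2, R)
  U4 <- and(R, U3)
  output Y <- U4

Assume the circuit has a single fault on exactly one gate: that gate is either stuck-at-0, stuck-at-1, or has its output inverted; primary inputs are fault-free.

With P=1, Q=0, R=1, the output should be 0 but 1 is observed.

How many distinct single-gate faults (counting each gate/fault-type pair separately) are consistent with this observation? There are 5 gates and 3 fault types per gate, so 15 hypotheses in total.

Fault-free: U0=0, U1=1, U2=1, U3=0, U4=0 → 0. Observed 1.
  U0: stuck-at-1, inverted output ✓; others ✗
  U1: stuck-at-0, inverted output ✓; others ✗
  U2: stuck-at-0, inverted output ✓; others ✗
  U3: stuck-at-1, inverted output ✓; others ✗
  U4: stuck-at-1, inverted output ✓; others ✗
Consistent faults: {U0 stuck-at-1, U0 inverted output, U1 stuck-at-0, U1 inverted output, U2 stuck-at-0, U2 inverted output, U3 stuck-at-1, U3 inverted output, U4 stuck-at-1, U4 inverted output} — 10 in all.

10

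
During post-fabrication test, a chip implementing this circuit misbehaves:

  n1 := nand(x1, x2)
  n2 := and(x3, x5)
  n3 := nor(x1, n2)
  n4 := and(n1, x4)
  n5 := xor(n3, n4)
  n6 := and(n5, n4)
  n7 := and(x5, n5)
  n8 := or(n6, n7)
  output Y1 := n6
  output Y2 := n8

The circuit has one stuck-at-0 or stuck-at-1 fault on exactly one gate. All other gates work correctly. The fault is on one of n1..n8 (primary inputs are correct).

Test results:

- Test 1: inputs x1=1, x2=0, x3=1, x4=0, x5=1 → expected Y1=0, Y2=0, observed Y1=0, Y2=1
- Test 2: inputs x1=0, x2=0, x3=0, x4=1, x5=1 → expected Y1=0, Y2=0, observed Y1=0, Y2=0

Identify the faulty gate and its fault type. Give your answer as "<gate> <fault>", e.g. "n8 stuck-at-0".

Fault-free values for test 1 (x1=1, x2=0, x3=1, x4=0, x5=1): n1=1, n2=1, n3=0, n4=0, n5=0, n6=0, n7=0, n8=0, giving Y1=0, Y2=0. Observed Y1=0, Y2=1.
Test 1: faults giving observed Y1=0, Y2=1 are {n3 stuck-at-1, n5 stuck-at-1, n7 stuck-at-1, n8 stuck-at-1}.
Test 2 (x1=0, x2=0, x3=0, x4=1, x5=1): fault-free n1=1, n2=0, n3=1, n4=1, n5=0, n6=0, n7=0, n8=0 → Y1=0, Y2=0; observed Y1=0, Y2=0. Eliminates n5 stuck-at-1, n7 stuck-at-1, n8 stuck-at-1.
Only n3 stuck-at-1 is consistent with every test.

n3 stuck-at-1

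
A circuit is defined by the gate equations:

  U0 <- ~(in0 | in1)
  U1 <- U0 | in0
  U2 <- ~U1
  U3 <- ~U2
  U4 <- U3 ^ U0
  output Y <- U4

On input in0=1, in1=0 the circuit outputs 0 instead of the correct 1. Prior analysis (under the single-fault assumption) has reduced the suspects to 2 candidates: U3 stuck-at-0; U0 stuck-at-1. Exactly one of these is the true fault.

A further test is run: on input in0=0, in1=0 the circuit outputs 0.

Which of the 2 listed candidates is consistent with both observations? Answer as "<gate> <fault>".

U0 stuck-at-1

Evaluate each candidate on input in0=0, in1=0:
  U3 stuck-at-0: U0=1, U1=1, U2=0, U3=0 [stuck-at-0], U4=1 → 1 — eliminated
  U0 stuck-at-1: U0=1 [stuck-at-1], U1=1, U2=0, U3=1, U4=0 → 0 — matches
Only U0 stuck-at-1 reproduces the observed 0.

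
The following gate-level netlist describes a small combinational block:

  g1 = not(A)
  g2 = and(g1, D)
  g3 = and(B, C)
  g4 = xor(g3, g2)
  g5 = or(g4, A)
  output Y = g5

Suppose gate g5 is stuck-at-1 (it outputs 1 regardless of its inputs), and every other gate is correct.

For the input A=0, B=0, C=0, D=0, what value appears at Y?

1

Propagate with g5 forced: g1=1, g2=0, g3=0, g4=0, g5=1 [stuck-at-1].
So Y = 1. (Without the fault it would be 0.)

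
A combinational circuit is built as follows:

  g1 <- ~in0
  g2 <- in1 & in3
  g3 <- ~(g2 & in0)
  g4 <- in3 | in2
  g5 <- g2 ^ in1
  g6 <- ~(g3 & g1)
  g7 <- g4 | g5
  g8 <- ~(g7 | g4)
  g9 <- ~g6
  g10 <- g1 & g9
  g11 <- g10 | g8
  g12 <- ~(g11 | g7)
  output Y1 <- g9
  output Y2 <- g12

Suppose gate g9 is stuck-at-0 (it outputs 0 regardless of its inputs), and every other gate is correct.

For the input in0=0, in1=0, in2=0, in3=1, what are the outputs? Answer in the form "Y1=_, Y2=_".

Propagate with g9 forced: g1=1, g2=0, g3=1, g4=1, g5=0, g6=0, g7=1, g8=0, g9=0 [stuck-at-0], g10=0, g11=0, g12=0.
So the outputs are Y1=0, Y2=0. (Without the fault they would be Y1=1, Y2=0.)

Y1=0, Y2=0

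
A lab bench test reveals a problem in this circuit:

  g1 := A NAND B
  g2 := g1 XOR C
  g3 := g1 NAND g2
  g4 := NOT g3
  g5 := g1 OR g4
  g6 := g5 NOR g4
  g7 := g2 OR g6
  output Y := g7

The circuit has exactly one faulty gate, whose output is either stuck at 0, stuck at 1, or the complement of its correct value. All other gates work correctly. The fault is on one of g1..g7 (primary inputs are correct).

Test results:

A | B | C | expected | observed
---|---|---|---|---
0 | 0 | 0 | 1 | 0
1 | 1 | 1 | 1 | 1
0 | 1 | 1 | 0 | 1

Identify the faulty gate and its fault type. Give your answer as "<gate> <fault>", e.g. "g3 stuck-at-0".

Fault-free values for test 1 (A=0, B=0, C=0): g1=1, g2=1, g3=0, g4=1, g5=1, g6=0, g7=1, giving Y=1. Observed 0.
Test 1: faults giving observed 0 are {g2 stuck-at-0, g2 inverted output, g7 stuck-at-0, g7 inverted output}.
Test 2 (A=1, B=1, C=1): fault-free g1=0, g2=1, g3=1, g4=0, g5=0, g6=1, g7=1 → 1; observed 1. Eliminates g7 stuck-at-0, g7 inverted output.
Test 3 (A=0, B=1, C=1): fault-free g1=1, g2=0, g3=1, g4=0, g5=1, g6=0, g7=0 → 0; observed 1. Eliminates g2 stuck-at-0.
Only g2 inverted output is consistent with every test.

g2 inverted output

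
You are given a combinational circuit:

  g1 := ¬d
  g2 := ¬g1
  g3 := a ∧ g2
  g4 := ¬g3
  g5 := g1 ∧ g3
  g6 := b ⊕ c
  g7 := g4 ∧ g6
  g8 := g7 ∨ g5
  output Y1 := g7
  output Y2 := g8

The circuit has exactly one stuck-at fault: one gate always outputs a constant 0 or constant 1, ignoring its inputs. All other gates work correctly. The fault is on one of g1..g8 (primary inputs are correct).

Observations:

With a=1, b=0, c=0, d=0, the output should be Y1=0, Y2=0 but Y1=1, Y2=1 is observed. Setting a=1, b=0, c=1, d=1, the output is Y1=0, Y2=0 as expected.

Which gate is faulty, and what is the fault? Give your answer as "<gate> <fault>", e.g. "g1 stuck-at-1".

Fault-free values for test 1 (a=1, b=0, c=0, d=0): g1=1, g2=0, g3=0, g4=1, g5=0, g6=0, g7=0, g8=0, giving Y1=0, Y2=0. Observed Y1=1, Y2=1.
Test 1: faults giving observed Y1=1, Y2=1 are {g6 stuck-at-1, g7 stuck-at-1}.
Test 2 (a=1, b=0, c=1, d=1): fault-free g1=0, g2=1, g3=1, g4=0, g5=0, g6=1, g7=0, g8=0 → Y1=0, Y2=0; observed Y1=0, Y2=0. Eliminates g7 stuck-at-1.
Only g6 stuck-at-1 is consistent with every test.

g6 stuck-at-1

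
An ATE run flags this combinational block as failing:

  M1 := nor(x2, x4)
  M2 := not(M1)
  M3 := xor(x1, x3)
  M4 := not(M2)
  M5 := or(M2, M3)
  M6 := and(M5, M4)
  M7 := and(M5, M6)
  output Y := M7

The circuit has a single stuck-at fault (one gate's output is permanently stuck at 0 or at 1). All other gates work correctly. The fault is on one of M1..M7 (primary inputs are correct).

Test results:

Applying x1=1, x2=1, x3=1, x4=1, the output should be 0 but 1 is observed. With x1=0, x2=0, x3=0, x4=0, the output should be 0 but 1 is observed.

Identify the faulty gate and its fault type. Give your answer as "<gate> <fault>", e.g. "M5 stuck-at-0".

M7 stuck-at-1

Fault-free values for test 1 (x1=1, x2=1, x3=1, x4=1): M1=0, M2=1, M3=0, M4=0, M5=1, M6=0, M7=0, giving Y=0. Observed 1.
Test 1: faults giving observed 1 are {M4 stuck-at-1, M6 stuck-at-1, M7 stuck-at-1}.
Test 2 (x1=0, x2=0, x3=0, x4=0): fault-free M1=1, M2=0, M3=0, M4=1, M5=0, M6=0, M7=0 → 0; observed 1. Eliminates M4 stuck-at-1, M6 stuck-at-1.
Only M7 stuck-at-1 is consistent with every test.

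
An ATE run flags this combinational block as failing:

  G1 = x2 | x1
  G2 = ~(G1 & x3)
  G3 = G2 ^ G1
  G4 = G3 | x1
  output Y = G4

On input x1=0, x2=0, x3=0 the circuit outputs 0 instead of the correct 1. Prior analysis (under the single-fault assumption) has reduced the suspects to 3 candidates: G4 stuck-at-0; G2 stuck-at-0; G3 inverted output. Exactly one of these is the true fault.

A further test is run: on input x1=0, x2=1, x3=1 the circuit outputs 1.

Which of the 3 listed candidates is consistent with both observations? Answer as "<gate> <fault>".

Evaluate each candidate on input x1=0, x2=1, x3=1:
  G4 stuck-at-0: G1=1, G2=0, G3=1, G4=0 [stuck-at-0] → 0 — eliminated
  G2 stuck-at-0: G1=1, G2=0 [stuck-at-0], G3=1, G4=1 → 1 — matches
  G3 inverted output: G1=1, G2=0, G3=0 [inverted output], G4=0 → 0 — eliminated
Only G2 stuck-at-0 reproduces the observed 1.

G2 stuck-at-0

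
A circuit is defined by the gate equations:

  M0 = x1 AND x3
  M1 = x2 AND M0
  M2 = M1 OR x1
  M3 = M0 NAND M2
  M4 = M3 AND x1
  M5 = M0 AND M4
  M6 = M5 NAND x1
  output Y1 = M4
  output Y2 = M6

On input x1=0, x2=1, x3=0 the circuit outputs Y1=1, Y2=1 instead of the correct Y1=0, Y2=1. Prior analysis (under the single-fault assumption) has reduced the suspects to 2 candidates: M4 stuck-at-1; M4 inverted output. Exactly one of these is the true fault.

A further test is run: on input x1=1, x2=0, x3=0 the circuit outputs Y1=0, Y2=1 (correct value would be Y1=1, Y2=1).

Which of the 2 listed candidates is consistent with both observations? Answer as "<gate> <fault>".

Evaluate each candidate on input x1=1, x2=0, x3=0:
  M4 stuck-at-1: M0=0, M1=0, M2=1, M3=1, M4=1 [stuck-at-1], M5=0, M6=1 → Y1=1, Y2=1 — eliminated
  M4 inverted output: M0=0, M1=0, M2=1, M3=1, M4=0 [inverted output], M5=0, M6=1 → Y1=0, Y2=1 — matches
Only M4 inverted output reproduces the observed Y1=0, Y2=1.

M4 inverted output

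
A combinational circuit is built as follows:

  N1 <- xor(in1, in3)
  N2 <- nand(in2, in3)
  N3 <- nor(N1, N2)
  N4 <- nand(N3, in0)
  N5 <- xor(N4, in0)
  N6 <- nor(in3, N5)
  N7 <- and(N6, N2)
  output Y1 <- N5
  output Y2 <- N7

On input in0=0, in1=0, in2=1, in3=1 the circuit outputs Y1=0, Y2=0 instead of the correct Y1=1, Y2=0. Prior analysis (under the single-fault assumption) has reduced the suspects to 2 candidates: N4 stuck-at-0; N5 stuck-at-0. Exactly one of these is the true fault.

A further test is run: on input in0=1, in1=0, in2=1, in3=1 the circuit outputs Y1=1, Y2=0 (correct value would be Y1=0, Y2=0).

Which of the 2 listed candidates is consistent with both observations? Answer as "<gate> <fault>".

N4 stuck-at-0

Evaluate each candidate on input in0=1, in1=0, in2=1, in3=1:
  N4 stuck-at-0: N1=1, N2=0, N3=0, N4=0 [stuck-at-0], N5=1, N6=0, N7=0 → Y1=1, Y2=0 — matches
  N5 stuck-at-0: N1=1, N2=0, N3=0, N4=1, N5=0 [stuck-at-0], N6=0, N7=0 → Y1=0, Y2=0 — eliminated
Only N4 stuck-at-0 reproduces the observed Y1=1, Y2=0.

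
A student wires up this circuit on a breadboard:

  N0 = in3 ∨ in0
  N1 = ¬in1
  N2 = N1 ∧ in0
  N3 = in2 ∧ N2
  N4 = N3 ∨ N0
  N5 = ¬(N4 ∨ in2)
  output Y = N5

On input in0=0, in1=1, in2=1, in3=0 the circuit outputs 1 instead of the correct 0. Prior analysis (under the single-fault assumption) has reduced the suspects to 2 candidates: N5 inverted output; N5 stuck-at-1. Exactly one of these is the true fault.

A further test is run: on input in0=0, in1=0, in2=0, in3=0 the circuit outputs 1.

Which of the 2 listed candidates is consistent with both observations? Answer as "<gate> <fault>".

N5 stuck-at-1

Evaluate each candidate on input in0=0, in1=0, in2=0, in3=0:
  N5 inverted output: N0=0, N1=1, N2=0, N3=0, N4=0, N5=0 [inverted output] → 0 — eliminated
  N5 stuck-at-1: N0=0, N1=1, N2=0, N3=0, N4=0, N5=1 [stuck-at-1] → 1 — matches
Only N5 stuck-at-1 reproduces the observed 1.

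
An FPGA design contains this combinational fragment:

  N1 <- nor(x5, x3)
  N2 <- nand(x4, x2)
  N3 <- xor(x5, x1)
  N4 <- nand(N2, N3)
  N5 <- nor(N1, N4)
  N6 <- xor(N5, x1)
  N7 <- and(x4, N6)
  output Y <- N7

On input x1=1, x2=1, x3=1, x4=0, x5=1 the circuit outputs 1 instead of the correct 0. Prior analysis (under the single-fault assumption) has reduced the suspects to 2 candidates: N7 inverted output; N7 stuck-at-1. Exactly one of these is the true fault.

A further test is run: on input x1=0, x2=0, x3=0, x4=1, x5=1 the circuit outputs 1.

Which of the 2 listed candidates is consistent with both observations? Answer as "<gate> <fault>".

Evaluate each candidate on input x1=0, x2=0, x3=0, x4=1, x5=1:
  N7 inverted output: N1=0, N2=1, N3=1, N4=0, N5=1, N6=1, N7=0 [inverted output] → 0 — eliminated
  N7 stuck-at-1: N1=0, N2=1, N3=1, N4=0, N5=1, N6=1, N7=1 [stuck-at-1] → 1 — matches
Only N7 stuck-at-1 reproduces the observed 1.

N7 stuck-at-1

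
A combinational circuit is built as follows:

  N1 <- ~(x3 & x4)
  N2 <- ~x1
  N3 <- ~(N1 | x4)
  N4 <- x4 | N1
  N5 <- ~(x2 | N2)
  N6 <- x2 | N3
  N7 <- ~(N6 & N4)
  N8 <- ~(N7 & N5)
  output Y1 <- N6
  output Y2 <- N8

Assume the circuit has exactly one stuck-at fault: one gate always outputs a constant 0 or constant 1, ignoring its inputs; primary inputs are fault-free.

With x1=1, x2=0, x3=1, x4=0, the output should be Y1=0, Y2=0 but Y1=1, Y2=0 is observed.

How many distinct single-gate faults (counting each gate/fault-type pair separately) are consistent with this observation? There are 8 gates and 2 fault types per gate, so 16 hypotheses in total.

1

Fault-free: N1=1, N2=0, N3=0, N4=1, N5=1, N6=0, N7=1, N8=0 → Y1=0, Y2=0. Observed Y1=1, Y2=0.
  N1: stuck-at-0 ✓; others ✗
  N2: none of the 2 fault types match ✗
  N3: none of the 2 fault types match ✗
  N4: none of the 2 fault types match ✗
  N5: none of the 2 fault types match ✗
  N6: none of the 2 fault types match ✗
  N7: none of the 2 fault types match ✗
  N8: none of the 2 fault types match ✗
Consistent faults: {N1 stuck-at-0} — 1 in all.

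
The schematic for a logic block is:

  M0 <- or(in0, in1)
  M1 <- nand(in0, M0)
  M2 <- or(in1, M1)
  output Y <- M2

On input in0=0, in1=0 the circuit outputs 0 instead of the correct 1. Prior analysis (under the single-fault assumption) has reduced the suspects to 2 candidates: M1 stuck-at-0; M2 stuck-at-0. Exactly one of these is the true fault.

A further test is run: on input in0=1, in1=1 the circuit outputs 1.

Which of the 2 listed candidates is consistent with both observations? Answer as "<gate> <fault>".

M1 stuck-at-0

Evaluate each candidate on input in0=1, in1=1:
  M1 stuck-at-0: M0=1, M1=0 [stuck-at-0], M2=1 → 1 — matches
  M2 stuck-at-0: M0=1, M1=0, M2=0 [stuck-at-0] → 0 — eliminated
Only M1 stuck-at-0 reproduces the observed 1.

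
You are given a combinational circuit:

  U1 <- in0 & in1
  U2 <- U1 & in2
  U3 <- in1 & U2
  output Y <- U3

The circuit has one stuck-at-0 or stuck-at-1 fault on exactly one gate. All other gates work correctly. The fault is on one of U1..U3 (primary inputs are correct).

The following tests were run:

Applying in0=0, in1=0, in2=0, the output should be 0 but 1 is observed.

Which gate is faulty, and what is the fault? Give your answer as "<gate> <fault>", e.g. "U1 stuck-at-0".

U3 stuck-at-1

Fault-free values for test 1 (in0=0, in1=0, in2=0): U1=0, U2=0, U3=0, giving Y=0. Observed 1.
Test 1: faults giving observed 1 are {U3 stuck-at-1}.
Only U3 stuck-at-1 is consistent with every test.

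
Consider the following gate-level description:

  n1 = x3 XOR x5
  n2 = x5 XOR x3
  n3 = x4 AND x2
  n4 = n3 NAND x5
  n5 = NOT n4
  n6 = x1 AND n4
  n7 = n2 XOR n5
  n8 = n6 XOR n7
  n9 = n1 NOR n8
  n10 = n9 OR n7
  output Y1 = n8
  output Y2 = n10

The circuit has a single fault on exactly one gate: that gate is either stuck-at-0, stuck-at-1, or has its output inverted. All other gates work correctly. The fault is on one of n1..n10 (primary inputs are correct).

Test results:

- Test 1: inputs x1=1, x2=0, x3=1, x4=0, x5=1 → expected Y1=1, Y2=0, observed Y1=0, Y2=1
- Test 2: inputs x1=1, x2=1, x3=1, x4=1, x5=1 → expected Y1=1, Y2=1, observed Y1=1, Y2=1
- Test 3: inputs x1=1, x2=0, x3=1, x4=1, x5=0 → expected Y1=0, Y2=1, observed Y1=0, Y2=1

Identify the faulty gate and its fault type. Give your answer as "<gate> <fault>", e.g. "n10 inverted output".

Fault-free values for test 1 (x1=1, x2=0, x3=1, x4=0, x5=1): n1=0, n2=0, n3=0, n4=1, n5=0, n6=1, n7=0, n8=1, n9=0, n10=0, giving Y1=1, Y2=0. Observed Y1=0, Y2=1.
Test 1: faults giving observed Y1=0, Y2=1 are {n2 stuck-at-1, n2 inverted output, n5 stuck-at-1, n5 inverted output, n6 stuck-at-0, n6 inverted output, n7 stuck-at-1, n7 inverted output, n8 stuck-at-0, n8 inverted output}.
Test 2 (x1=1, x2=1, x3=1, x4=1, x5=1): fault-free n1=0, n2=0, n3=1, n4=0, n5=1, n6=0, n7=1, n8=1, n9=0, n10=1 → Y1=1, Y2=1; observed Y1=1, Y2=1. Eliminates n2 stuck-at-1, n2 inverted output, n5 inverted output, n6 inverted output, n7 inverted output, n8 stuck-at-0, n8 inverted output.
Test 3 (x1=1, x2=0, x3=1, x4=1, x5=0): fault-free n1=1, n2=1, n3=0, n4=1, n5=0, n6=1, n7=1, n8=0, n9=0, n10=1 → Y1=0, Y2=1; observed Y1=0, Y2=1. Eliminates n5 stuck-at-1, n6 stuck-at-0.
Only n7 stuck-at-1 is consistent with every test.

n7 stuck-at-1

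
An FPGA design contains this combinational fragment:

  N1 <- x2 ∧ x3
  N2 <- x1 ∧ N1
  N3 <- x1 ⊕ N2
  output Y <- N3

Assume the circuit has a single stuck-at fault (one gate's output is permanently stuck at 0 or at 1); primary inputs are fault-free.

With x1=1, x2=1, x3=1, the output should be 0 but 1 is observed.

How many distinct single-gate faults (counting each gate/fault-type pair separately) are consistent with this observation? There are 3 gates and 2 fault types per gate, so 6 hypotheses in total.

Fault-free: N1=1, N2=1, N3=0 → 0. Observed 1.
  N1 stuck-at-0: output 1 ✓
  N1 stuck-at-1: output 0 ✗
  N2 stuck-at-0: output 1 ✓
  N2 stuck-at-1: output 0 ✗
  N3 stuck-at-0: output 0 ✗
  N3 stuck-at-1: output 1 ✓
Consistent faults: {N1 stuck-at-0, N2 stuck-at-0, N3 stuck-at-1} — 3 in all.

3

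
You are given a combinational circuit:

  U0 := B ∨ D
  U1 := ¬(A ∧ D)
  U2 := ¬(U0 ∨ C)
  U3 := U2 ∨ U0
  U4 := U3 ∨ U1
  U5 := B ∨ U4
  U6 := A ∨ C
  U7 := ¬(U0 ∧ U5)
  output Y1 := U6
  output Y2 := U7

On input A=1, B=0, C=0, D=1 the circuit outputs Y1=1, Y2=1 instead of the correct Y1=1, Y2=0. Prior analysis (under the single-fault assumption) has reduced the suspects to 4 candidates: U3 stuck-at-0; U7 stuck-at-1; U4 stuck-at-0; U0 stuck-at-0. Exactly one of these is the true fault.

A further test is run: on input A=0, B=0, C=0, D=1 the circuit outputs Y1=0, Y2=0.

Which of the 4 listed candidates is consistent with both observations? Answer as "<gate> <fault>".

Evaluate each candidate on input A=0, B=0, C=0, D=1:
  U3 stuck-at-0: U0=1, U1=1, U2=0, U3=0 [stuck-at-0], U4=1, U5=1, U6=0, U7=0 → Y1=0, Y2=0 — matches
  U7 stuck-at-1: U0=1, U1=1, U2=0, U3=1, U4=1, U5=1, U6=0, U7=1 [stuck-at-1] → Y1=0, Y2=1 — eliminated
  U4 stuck-at-0: U0=1, U1=1, U2=0, U3=1, U4=0 [stuck-at-0], U5=0, U6=0, U7=1 → Y1=0, Y2=1 — eliminated
  U0 stuck-at-0: U0=0 [stuck-at-0], U1=1, U2=1, U3=1, U4=1, U5=1, U6=0, U7=1 → Y1=0, Y2=1 — eliminated
Only U3 stuck-at-0 reproduces the observed Y1=0, Y2=0.

U3 stuck-at-0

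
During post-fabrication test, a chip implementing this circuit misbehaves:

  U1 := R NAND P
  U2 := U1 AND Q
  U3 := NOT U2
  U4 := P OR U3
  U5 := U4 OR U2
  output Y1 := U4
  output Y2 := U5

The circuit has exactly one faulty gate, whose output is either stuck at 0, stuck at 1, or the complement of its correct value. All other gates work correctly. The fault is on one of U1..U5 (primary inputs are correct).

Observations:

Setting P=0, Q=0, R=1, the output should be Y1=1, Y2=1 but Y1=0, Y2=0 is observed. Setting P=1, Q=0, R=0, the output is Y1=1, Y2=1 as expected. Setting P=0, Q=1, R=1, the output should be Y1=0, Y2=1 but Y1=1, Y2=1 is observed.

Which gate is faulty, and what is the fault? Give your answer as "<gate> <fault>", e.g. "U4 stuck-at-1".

U3 inverted output

Fault-free values for test 1 (P=0, Q=0, R=1): U1=1, U2=0, U3=1, U4=1, U5=1, giving Y1=1, Y2=1. Observed Y1=0, Y2=0.
Test 1: faults giving observed Y1=0, Y2=0 are {U3 stuck-at-0, U3 inverted output, U4 stuck-at-0, U4 inverted output}.
Test 2 (P=1, Q=0, R=0): fault-free U1=1, U2=0, U3=1, U4=1, U5=1 → Y1=1, Y2=1; observed Y1=1, Y2=1. Eliminates U4 stuck-at-0, U4 inverted output.
Test 3 (P=0, Q=1, R=1): fault-free U1=1, U2=1, U3=0, U4=0, U5=1 → Y1=0, Y2=1; observed Y1=1, Y2=1. Eliminates U3 stuck-at-0.
Only U3 inverted output is consistent with every test.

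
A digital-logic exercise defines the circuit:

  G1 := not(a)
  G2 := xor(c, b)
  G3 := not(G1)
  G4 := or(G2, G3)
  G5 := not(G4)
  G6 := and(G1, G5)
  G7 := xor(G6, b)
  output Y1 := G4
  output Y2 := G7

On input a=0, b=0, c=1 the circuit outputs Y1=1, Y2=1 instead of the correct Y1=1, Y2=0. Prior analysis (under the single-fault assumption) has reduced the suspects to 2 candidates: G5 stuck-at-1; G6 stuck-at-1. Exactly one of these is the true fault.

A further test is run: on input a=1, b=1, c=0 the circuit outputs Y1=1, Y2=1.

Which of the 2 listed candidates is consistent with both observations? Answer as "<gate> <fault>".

Evaluate each candidate on input a=1, b=1, c=0:
  G5 stuck-at-1: G1=0, G2=1, G3=1, G4=1, G5=1 [stuck-at-1], G6=0, G7=1 → Y1=1, Y2=1 — matches
  G6 stuck-at-1: G1=0, G2=1, G3=1, G4=1, G5=0, G6=1 [stuck-at-1], G7=0 → Y1=1, Y2=0 — eliminated
Only G5 stuck-at-1 reproduces the observed Y1=1, Y2=1.

G5 stuck-at-1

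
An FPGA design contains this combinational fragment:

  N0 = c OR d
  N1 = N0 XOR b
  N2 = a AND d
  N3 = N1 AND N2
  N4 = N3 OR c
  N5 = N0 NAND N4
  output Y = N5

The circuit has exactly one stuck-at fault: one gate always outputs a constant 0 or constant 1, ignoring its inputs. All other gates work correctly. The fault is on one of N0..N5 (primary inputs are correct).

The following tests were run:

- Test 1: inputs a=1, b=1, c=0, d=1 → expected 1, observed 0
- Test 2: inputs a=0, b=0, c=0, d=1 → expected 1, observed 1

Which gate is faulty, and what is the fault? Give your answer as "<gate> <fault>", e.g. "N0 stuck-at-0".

N1 stuck-at-1

Fault-free values for test 1 (a=1, b=1, c=0, d=1): N0=1, N1=0, N2=1, N3=0, N4=0, N5=1, giving Y=1. Observed 0.
Test 1: faults giving observed 0 are {N1 stuck-at-1, N3 stuck-at-1, N4 stuck-at-1, N5 stuck-at-0}.
Test 2 (a=0, b=0, c=0, d=1): fault-free N0=1, N1=1, N2=0, N3=0, N4=0, N5=1 → 1; observed 1. Eliminates N3 stuck-at-1, N4 stuck-at-1, N5 stuck-at-0.
Only N1 stuck-at-1 is consistent with every test.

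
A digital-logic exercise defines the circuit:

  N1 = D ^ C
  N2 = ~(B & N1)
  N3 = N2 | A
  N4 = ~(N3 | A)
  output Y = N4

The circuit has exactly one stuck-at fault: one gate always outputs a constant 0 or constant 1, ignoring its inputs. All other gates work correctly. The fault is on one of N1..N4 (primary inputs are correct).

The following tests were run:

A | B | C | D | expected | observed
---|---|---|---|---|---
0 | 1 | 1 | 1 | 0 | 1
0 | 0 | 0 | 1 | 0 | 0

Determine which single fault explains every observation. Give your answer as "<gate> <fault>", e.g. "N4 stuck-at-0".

N1 stuck-at-1

Fault-free values for test 1 (A=0, B=1, C=1, D=1): N1=0, N2=1, N3=1, N4=0, giving Y=0. Observed 1.
Test 1: faults giving observed 1 are {N1 stuck-at-1, N2 stuck-at-0, N3 stuck-at-0, N4 stuck-at-1}.
Test 2 (A=0, B=0, C=0, D=1): fault-free N1=1, N2=1, N3=1, N4=0 → 0; observed 0. Eliminates N2 stuck-at-0, N3 stuck-at-0, N4 stuck-at-1.
Only N1 stuck-at-1 is consistent with every test.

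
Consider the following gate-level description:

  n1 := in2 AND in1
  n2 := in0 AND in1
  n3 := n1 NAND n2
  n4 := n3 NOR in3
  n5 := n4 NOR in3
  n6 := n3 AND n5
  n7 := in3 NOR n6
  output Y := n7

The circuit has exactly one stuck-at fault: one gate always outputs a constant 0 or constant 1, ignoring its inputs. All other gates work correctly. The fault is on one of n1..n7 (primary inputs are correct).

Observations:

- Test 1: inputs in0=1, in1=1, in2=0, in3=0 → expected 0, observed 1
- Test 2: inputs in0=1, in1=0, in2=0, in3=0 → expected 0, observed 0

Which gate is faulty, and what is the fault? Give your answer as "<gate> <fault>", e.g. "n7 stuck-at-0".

Fault-free values for test 1 (in0=1, in1=1, in2=0, in3=0): n1=0, n2=1, n3=1, n4=0, n5=1, n6=1, n7=0, giving Y=0. Observed 1.
Test 1: faults giving observed 1 are {n1 stuck-at-1, n3 stuck-at-0, n4 stuck-at-1, n5 stuck-at-0, n6 stuck-at-0, n7 stuck-at-1}.
Test 2 (in0=1, in1=0, in2=0, in3=0): fault-free n1=0, n2=0, n3=1, n4=0, n5=1, n6=1, n7=0 → 0; observed 0. Eliminates n3 stuck-at-0, n4 stuck-at-1, n5 stuck-at-0, n6 stuck-at-0, n7 stuck-at-1.
Only n1 stuck-at-1 is consistent with every test.

n1 stuck-at-1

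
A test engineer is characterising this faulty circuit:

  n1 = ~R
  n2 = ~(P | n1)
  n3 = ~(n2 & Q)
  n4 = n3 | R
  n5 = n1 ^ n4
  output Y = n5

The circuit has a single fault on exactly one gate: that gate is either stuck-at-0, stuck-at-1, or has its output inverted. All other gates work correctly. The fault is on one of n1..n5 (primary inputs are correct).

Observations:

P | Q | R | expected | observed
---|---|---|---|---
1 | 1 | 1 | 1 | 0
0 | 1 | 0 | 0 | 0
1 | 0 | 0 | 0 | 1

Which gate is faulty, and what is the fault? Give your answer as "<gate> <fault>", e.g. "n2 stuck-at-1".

Fault-free values for test 1 (P=1, Q=1, R=1): n1=0, n2=0, n3=1, n4=1, n5=1, giving Y=1. Observed 0.
Test 1: faults giving observed 0 are {n1 stuck-at-1, n1 inverted output, n4 stuck-at-0, n4 inverted output, n5 stuck-at-0, n5 inverted output}.
Test 2 (P=0, Q=1, R=0): fault-free n1=1, n2=0, n3=1, n4=1, n5=0 → 0; observed 0. Eliminates n4 stuck-at-0, n4 inverted output, n5 inverted output.
Test 3 (P=1, Q=0, R=0): fault-free n1=1, n2=0, n3=1, n4=1, n5=0 → 0; observed 1. Eliminates n1 stuck-at-1, n5 stuck-at-0.
Only n1 inverted output is consistent with every test.

n1 inverted output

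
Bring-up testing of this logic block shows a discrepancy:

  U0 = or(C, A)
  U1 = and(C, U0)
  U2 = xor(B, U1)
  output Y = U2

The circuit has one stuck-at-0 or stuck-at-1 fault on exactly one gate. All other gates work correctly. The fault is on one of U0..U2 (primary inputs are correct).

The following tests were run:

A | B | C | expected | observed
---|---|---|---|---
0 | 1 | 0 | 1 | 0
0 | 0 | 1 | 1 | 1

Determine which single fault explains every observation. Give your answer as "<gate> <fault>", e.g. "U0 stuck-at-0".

U1 stuck-at-1

Fault-free values for test 1 (A=0, B=1, C=0): U0=0, U1=0, U2=1, giving Y=1. Observed 0.
Test 1: faults giving observed 0 are {U1 stuck-at-1, U2 stuck-at-0}.
Test 2 (A=0, B=0, C=1): fault-free U0=1, U1=1, U2=1 → 1; observed 1. Eliminates U2 stuck-at-0.
Only U1 stuck-at-1 is consistent with every test.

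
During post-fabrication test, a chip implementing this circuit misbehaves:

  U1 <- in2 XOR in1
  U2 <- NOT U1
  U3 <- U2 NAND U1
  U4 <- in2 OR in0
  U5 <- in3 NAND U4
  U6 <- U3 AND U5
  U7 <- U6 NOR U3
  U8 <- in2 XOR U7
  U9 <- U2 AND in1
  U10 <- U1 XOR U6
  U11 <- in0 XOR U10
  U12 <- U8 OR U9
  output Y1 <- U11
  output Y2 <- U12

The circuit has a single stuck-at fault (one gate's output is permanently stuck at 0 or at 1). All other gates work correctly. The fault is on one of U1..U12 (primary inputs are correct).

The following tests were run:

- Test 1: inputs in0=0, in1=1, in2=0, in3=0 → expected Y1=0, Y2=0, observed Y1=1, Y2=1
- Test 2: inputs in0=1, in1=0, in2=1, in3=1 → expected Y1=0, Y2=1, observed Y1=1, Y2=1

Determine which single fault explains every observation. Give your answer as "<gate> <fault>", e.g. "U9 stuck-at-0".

U1 stuck-at-0

Fault-free values for test 1 (in0=0, in1=1, in2=0, in3=0): U1=1, U2=0, U3=1, U4=0, U5=1, U6=1, U7=0, U8=0, U9=0, U10=0, U11=0, U12=0, giving Y1=0, Y2=0. Observed Y1=1, Y2=1.
Test 1: faults giving observed Y1=1, Y2=1 are {U1 stuck-at-0, U2 stuck-at-1, U3 stuck-at-0}.
Test 2 (in0=1, in1=0, in2=1, in3=1): fault-free U1=1, U2=0, U3=1, U4=1, U5=0, U6=0, U7=0, U8=1, U9=0, U10=1, U11=0, U12=1 → Y1=0, Y2=1; observed Y1=1, Y2=1. Eliminates U2 stuck-at-1, U3 stuck-at-0.
Only U1 stuck-at-0 is consistent with every test.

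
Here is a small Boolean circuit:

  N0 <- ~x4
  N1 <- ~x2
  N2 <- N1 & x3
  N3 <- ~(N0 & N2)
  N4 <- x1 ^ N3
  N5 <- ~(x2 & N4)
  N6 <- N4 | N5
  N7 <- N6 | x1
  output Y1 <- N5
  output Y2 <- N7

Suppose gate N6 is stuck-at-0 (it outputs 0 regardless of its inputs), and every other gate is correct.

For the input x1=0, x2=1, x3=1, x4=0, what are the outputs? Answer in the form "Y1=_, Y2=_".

Propagate with N6 forced: N0=1, N1=0, N2=0, N3=1, N4=1, N5=0, N6=0 [stuck-at-0], N7=0.
So the outputs are Y1=0, Y2=0. (Without the fault they would be Y1=0, Y2=1.)

Y1=0, Y2=0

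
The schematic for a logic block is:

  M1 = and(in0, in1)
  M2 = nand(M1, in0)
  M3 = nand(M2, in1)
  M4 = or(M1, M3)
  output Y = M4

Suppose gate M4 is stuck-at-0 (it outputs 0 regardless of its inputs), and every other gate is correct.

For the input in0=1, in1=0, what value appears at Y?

0

Propagate with M4 forced: M1=0, M2=1, M3=1, M4=0 [stuck-at-0].
So Y = 0. (Without the fault it would be 1.)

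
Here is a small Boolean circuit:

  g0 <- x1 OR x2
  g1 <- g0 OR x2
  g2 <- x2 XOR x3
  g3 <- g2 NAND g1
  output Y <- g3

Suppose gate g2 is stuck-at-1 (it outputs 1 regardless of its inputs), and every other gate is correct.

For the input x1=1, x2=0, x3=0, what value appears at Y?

0

Propagate with g2 forced: g0=1, g1=1, g2=1 [stuck-at-1], g3=0.
So Y = 0. (Without the fault it would be 1.)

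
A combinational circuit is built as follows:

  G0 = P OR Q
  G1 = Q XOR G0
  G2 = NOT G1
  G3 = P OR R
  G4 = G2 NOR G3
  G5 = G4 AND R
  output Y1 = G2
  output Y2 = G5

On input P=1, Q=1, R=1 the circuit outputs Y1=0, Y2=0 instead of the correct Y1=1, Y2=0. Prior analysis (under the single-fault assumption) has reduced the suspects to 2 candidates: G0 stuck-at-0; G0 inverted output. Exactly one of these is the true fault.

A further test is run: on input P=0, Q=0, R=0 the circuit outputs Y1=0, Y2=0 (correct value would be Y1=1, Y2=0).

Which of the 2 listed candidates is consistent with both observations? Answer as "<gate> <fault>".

G0 inverted output

Evaluate each candidate on input P=0, Q=0, R=0:
  G0 stuck-at-0: G0=0 [stuck-at-0], G1=0, G2=1, G3=0, G4=0, G5=0 → Y1=1, Y2=0 — eliminated
  G0 inverted output: G0=1 [inverted output], G1=1, G2=0, G3=0, G4=1, G5=0 → Y1=0, Y2=0 — matches
Only G0 inverted output reproduces the observed Y1=0, Y2=0.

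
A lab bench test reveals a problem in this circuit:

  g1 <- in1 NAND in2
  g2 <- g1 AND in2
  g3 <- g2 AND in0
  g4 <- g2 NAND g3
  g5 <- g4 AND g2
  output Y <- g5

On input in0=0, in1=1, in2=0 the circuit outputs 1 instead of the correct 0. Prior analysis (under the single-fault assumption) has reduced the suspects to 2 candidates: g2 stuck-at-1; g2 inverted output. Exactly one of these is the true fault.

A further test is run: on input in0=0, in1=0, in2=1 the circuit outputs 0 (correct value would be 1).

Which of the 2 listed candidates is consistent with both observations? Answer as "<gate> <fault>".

Evaluate each candidate on input in0=0, in1=0, in2=1:
  g2 stuck-at-1: g1=1, g2=1 [stuck-at-1], g3=0, g4=1, g5=1 → 1 — eliminated
  g2 inverted output: g1=1, g2=0 [inverted output], g3=0, g4=1, g5=0 → 0 — matches
Only g2 inverted output reproduces the observed 0.

g2 inverted output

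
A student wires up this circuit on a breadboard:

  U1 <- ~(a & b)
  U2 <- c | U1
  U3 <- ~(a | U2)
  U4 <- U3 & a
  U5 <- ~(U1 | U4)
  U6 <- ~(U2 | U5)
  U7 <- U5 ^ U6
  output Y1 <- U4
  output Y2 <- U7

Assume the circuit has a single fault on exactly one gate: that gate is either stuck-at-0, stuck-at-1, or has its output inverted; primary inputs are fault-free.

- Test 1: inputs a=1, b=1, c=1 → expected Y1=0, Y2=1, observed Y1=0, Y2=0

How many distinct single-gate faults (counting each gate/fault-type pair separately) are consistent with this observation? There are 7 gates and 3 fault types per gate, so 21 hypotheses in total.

8

Fault-free: U1=0, U2=1, U3=0, U4=0, U5=1, U6=0, U7=1 → Y1=0, Y2=1. Observed Y1=0, Y2=0.
  U1: stuck-at-1, inverted output ✓; others ✗
  U2: none of the 3 fault types match ✗
  U3: none of the 3 fault types match ✗
  U4: none of the 3 fault types match ✗
  U5: stuck-at-0, inverted output ✓; others ✗
  U6: stuck-at-1, inverted output ✓; others ✗
  U7: stuck-at-0, inverted output ✓; others ✗
Consistent faults: {U1 stuck-at-1, U1 inverted output, U5 stuck-at-0, U5 inverted output, U6 stuck-at-1, U6 inverted output, U7 stuck-at-0, U7 inverted output} — 8 in all.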